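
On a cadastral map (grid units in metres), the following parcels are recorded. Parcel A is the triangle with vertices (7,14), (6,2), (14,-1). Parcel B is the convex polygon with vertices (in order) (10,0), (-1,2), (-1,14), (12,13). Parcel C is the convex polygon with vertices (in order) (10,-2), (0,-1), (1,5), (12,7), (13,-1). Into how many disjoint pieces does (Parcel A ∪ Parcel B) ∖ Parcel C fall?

(Parcel A ∪ Parcel B) ∖ Parcel C splits into 2 disjoint pieces (area 102.2069, area 1.2667).

2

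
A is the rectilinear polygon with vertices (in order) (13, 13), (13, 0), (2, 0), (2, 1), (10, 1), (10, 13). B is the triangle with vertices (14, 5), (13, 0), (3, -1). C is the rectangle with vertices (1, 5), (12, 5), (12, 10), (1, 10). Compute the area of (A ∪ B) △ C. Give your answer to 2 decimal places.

|A ∪ B| = 56.3409.
|(A ∪ B) ∩ C| = 10.
|(A ∪ B) △ C| = 56.3409 + 55 − 20 = 91.34.

91.34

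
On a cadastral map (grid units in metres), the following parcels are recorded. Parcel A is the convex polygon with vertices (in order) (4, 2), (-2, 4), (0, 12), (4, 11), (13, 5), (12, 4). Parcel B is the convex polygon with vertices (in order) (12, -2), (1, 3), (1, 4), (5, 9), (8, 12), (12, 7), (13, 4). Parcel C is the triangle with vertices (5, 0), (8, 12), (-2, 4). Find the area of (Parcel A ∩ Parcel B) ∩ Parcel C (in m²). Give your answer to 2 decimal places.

26.61

The region (Parcel A ∩ Parcel B) ∩ Parcel C is the polygon with vertices (1,4), (5,9), (5.8,9.8), (7.214,8.857), (5.6,2.4), (4,2), (1,3).
By the shoelace formula its area is 26.61.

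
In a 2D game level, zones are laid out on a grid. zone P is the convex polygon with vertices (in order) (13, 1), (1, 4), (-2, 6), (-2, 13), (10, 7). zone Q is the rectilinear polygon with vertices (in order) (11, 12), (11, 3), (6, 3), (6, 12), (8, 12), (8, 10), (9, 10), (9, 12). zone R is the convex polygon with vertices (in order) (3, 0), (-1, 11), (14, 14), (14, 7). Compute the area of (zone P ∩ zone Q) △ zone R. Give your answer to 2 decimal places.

|zone P ∩ zone Q| = 23.
|(zone P ∩ zone Q) ∩ zone R| = 19.5665.
|(zone P ∩ zone Q) △ zone R| = 23 + 127 − 39.133 = 110.87.

110.87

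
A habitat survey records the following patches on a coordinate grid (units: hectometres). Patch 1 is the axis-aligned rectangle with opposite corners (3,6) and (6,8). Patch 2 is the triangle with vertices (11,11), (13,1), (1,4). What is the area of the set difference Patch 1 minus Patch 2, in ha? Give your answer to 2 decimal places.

4.39

|Patch 1| = 6, |Patch 1∩Patch 2| = 1.6071.
|Patch 1 ∖ Patch 2| = |Patch 1| − |Patch 1∩Patch 2| = 6 − 1.6071 = 4.39.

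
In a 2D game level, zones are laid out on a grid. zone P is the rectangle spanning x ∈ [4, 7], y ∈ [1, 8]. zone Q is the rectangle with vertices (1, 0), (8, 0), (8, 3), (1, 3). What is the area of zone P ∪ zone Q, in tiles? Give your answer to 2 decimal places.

By inclusion–exclusion:
Individual areas: |zone P| = 21, |zone Q| = 21.
|zone P∩zone Q|: x∈[4,7], y∈[1,3] → 3·2 = 6.
|zone P ∪ zone Q| = 42 − 6 = 36.00.

36.00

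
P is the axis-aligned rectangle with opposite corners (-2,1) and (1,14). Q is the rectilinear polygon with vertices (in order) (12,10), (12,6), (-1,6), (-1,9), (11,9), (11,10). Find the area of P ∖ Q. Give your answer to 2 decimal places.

33.00

|P| = 39, |P∩Q| = 6.
|P ∖ Q| = |P| − |P∩Q| = 39 − 6 = 33.00.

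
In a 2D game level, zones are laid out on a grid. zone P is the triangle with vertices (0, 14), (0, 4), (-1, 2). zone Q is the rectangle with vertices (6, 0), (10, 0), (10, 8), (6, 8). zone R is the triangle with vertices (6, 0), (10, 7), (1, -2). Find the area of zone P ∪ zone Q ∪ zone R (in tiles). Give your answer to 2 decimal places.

44.50

By inclusion–exclusion:
Individual areas: |zone P| = 5, |zone Q| = 32, |zone R| = 13.5.
|zone P∩zone Q| = 0.
|zone P∩zone R| = 0.
|zone Q∩zone R| = 6.
|zone P∩zone Q∩zone R| = 0.
|zone P ∪ zone Q ∪ zone R| = 50.5 − 6 + 0 = 44.50.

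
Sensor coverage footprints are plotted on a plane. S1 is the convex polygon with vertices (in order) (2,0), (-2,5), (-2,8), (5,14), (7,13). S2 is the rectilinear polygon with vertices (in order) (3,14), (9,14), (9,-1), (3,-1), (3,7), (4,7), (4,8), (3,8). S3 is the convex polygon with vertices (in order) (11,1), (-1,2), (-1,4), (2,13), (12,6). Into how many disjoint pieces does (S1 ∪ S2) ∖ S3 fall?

4

(S1 ∪ S2) ∖ S3 splits into 4 disjoint pieces (area 9.5583, area 22.8, area 14.5, area 1.8832).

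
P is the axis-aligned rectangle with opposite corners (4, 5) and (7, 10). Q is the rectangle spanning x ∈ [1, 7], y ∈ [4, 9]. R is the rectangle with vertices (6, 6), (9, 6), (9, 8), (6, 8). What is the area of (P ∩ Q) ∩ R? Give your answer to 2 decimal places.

The region (P ∩ Q) ∩ R is the polygon with vertices (7,6), (6,6), (6,8), (7,8).
By the shoelace formula its area is 2.00.

2.00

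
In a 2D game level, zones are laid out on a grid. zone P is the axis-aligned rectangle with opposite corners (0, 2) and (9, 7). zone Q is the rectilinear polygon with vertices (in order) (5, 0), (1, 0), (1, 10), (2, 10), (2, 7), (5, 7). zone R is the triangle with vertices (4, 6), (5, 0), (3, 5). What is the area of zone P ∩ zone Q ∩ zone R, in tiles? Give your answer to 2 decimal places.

3.03

The intersection is the polygon with vertices (4.2,2), (3,5), (4,6), (4.667,2).
By the shoelace formula its area is 3.03.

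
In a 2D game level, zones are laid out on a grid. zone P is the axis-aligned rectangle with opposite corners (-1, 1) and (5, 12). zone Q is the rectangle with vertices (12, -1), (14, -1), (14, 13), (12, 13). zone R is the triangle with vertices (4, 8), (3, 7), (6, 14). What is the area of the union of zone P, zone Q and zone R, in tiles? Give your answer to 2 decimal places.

By inclusion–exclusion:
Individual areas: |zone P| = 66, |zone Q| = 28, |zone R| = 2.
|zone P∩zone Q| = 0 (no overlap).
|zone P∩zone R| = 1.6667.
|zone Q∩zone R| = 0.
|zone P∩zone Q∩zone R| = 0.
|zone P ∪ zone Q ∪ zone R| = 96 − 1.6667 + 0 = 94.33.

94.33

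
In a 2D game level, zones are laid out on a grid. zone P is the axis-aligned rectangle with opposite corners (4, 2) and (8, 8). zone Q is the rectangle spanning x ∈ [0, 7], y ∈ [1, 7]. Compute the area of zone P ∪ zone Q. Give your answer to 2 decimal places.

By inclusion–exclusion:
Individual areas: |zone P| = 24, |zone Q| = 42.
|zone P∩zone Q|: x∈[4,7], y∈[2,7] → 3·5 = 15.
|zone P ∪ zone Q| = 66 − 15 = 51.00.

51.00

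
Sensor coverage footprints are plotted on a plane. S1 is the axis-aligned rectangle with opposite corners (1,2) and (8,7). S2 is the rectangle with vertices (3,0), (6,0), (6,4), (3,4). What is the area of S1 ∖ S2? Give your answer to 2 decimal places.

29.00

|S1∩S2|: x∈[3,6], y∈[2,4] → 3·2 = 6.
|S1| = 35.
|S1 ∖ S2| = |S1| − |S1∩S2| = 35 − 6 = 29.00.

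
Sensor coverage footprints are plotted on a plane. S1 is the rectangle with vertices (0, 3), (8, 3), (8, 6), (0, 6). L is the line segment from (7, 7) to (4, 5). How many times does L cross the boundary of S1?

1

The segment meets the boundary at (5.5,6).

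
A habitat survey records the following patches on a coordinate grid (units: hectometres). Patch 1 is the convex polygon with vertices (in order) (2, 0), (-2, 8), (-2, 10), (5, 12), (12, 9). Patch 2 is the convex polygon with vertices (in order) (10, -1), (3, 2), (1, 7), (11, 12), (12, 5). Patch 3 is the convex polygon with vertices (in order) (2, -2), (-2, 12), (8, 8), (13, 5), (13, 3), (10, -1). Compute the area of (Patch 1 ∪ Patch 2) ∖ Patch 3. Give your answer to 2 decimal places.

|Patch 1 ∪ Patch 2| = 130.0563.
|(Patch 1 ∪ Patch 2) ∩ Patch 3| = 95.9556.
|(Patch 1 ∪ Patch 2) ∖ Patch 3| = 130.0563 − 95.9556 = 34.10.

34.10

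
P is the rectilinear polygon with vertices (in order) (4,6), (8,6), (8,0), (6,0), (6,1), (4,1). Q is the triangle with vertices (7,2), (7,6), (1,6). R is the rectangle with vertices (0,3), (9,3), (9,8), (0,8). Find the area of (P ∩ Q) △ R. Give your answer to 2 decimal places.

|P ∩ Q| = 9.
|(P ∩ Q) ∩ R| = 8.25.
|(P ∩ Q) △ R| = 9 + 45 − 16.5 = 37.50.

37.50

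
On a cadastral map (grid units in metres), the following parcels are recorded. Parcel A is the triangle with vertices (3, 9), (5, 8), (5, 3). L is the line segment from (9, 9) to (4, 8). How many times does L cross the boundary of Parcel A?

The segment meets the boundary at (4.714,8.143).

1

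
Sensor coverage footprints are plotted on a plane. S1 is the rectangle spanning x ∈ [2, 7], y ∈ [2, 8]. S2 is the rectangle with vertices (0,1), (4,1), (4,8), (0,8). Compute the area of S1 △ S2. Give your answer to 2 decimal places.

34.00

|S1∩S2|: x∈[2,4], y∈[2,8] → 2·6 = 12.
|S1 △ S2| = |S1| + |S2| − 2·|S1∩S2| = 30 + 28 − 24 = 34.00.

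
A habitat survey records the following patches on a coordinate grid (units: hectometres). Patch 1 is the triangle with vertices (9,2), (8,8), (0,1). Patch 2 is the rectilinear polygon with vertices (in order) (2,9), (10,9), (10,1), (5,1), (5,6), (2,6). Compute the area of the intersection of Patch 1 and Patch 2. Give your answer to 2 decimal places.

17.95

The intersection is the polygon with vertices (8,8), (9,2), (5,1.556), (5,5.375).
By the shoelace formula its area is 17.95.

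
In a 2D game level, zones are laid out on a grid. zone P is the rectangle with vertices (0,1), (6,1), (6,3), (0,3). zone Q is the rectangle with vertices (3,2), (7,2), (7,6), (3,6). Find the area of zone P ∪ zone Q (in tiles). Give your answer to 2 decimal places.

25.00

By inclusion–exclusion:
Individual areas: |zone P| = 12, |zone Q| = 16.
|zone P∩zone Q|: x∈[3,6], y∈[2,3] → 3·1 = 3.
|zone P ∪ zone Q| = 28 − 3 = 25.00.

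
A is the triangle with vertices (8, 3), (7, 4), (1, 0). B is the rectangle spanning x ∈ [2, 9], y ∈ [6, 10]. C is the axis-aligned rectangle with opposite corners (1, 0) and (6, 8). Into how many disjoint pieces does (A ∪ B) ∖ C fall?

2

(A ∪ B) ∖ C splits into 2 disjoint pieces (area 2.0238, area 20).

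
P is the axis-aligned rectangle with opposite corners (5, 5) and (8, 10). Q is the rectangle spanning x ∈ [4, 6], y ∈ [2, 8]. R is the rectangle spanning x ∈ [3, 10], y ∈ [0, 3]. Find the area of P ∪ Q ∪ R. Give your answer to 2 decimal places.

By inclusion–exclusion:
Individual areas: |P| = 15, |Q| = 12, |R| = 21.
|P∩Q|: x∈[5,6], y∈[5,8] → 1·3 = 3.
|P∩R| = 0 (no overlap).
|Q∩R|: x∈[4,6], y∈[2,3] → 2·1 = 2.
|P∩Q∩R| = 0.
|P ∪ Q ∪ R| = 48 − 5 + 0 = 43.00.

43.00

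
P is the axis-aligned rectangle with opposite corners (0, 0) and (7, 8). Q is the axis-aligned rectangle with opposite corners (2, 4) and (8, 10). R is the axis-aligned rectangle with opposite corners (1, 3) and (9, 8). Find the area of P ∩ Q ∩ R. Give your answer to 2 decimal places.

20.00

The intersection is the polygon with vertices (7,4), (2,4), (2,8), (7,8).
By the shoelace formula its area is 20.00.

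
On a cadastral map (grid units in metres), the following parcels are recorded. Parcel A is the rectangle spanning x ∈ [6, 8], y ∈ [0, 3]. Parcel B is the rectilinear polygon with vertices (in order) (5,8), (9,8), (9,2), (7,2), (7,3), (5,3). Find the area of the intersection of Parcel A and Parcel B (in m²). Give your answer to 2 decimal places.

1.00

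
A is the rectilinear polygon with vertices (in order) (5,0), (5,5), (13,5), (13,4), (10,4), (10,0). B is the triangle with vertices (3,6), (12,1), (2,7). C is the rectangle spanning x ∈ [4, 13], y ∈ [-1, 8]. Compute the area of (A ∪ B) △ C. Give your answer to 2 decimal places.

53.12

|A ∪ B| = 29.0333.
|(A ∪ B) ∩ C| = 28.4556.
|(A ∪ B) △ C| = 29.0333 + 81 − 56.9111 = 53.12.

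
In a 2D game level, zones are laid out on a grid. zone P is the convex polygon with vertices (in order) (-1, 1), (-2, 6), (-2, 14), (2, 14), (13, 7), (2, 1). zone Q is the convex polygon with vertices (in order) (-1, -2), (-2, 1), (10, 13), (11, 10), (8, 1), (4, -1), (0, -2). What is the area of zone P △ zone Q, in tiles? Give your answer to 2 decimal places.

|zone P| = 121, |zone Q| = 87.5, |zone P∩zone Q| = 48.9708.
|zone P △ zone Q| = |zone P| + |zone Q| − 2·|zone P∩zone Q| = 121 + 87.5 − 97.9417 = 110.56.

110.56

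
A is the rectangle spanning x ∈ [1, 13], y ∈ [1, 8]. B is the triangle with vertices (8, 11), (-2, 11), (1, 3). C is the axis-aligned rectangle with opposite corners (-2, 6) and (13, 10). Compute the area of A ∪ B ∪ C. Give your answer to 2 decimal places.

By inclusion–exclusion:
Individual areas: |A| = 84, |B| = 40, |C| = 60.
|A∩B| = 10.9375.
|A∩C|: x∈[1,13], y∈[6,8] → 12·2 = 24.
|B∩C| = 25.
|A∩B∩C| = 7.
|A ∪ B ∪ C| = 184 − 59.9375 + 7 = 131.06.

131.06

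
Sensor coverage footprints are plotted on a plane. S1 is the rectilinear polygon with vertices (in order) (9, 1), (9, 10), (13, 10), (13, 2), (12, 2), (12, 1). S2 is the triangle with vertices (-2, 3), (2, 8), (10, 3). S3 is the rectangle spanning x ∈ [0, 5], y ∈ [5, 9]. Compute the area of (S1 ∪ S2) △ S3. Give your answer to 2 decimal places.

65.31

|S1 ∪ S2| = 64.6875.
|(S1 ∪ S2) ∩ S3| = 9.6875.
|(S1 ∪ S2) △ S3| = 64.6875 + 20 − 19.375 = 65.31.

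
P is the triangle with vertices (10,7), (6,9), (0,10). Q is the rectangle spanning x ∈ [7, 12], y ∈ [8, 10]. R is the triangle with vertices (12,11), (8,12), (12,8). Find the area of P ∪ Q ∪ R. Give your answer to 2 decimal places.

17.75

By inclusion–exclusion:
Individual areas: |P| = 4, |Q| = 10, |R| = 6.
|P∩Q| = 0.25.
|P∩R| = 0.
|Q∩R| = 2.
|P∩Q∩R| = 0.
|P ∪ Q ∪ R| = 20 − 2.25 + 0 = 17.75.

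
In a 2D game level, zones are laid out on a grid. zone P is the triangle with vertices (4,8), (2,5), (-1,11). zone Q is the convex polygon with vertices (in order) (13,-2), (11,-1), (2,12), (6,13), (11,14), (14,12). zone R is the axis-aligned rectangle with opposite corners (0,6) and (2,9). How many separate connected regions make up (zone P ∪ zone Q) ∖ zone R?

(zone P ∪ zone Q) ∖ zone R splits into 2 disjoint pieces (area 6.75, area 105).

2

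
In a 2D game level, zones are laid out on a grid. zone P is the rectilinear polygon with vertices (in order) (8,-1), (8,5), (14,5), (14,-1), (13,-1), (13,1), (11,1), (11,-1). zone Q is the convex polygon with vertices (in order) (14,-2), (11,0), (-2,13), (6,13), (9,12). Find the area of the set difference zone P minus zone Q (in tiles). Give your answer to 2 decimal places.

|zone P| = 32, |zone P∩zone Q| = 15.9357.
|zone P ∖ zone Q| = |zone P| − |zone P∩zone Q| = 32 − 15.9357 = 16.06.

16.06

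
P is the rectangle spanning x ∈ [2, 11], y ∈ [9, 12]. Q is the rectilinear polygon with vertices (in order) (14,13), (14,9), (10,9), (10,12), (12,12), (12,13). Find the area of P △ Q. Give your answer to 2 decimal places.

|P| = 27, |Q| = 14, |P∩Q| = 3.
|P △ Q| = |P| + |Q| − 2·|P∩Q| = 27 + 14 − 6 = 35.00.

35.00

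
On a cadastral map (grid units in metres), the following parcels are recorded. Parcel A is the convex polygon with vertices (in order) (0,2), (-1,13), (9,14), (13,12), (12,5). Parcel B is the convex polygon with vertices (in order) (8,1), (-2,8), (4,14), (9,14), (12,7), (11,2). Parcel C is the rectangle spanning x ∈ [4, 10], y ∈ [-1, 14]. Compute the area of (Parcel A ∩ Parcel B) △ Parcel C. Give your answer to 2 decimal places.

|Parcel A ∩ Parcel B| = 96.1927.
|(Parcel A ∩ Parcel B) ∩ Parcel C| = 58.7465.
|(Parcel A ∩ Parcel B) △ Parcel C| = 96.1927 + 90 − 117.493 = 68.70.

68.70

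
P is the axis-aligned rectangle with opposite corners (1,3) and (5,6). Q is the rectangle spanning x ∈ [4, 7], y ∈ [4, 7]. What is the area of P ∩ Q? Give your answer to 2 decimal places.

|P∩Q|: x∈[4,5], y∈[4,6] → 1·2 = 2.

2.00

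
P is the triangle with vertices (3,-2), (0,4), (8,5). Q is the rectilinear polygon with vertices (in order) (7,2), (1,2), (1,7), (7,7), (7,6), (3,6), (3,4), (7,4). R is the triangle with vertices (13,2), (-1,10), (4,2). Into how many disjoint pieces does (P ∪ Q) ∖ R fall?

3

(P ∪ Q) ∖ R splits into 3 disjoint pieces (area 17.9768, area 1.875, area 0.0095).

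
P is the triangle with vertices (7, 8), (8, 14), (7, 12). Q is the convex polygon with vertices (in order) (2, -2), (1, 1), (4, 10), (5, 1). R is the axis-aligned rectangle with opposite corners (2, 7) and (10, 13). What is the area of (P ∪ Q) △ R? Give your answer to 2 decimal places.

|P ∪ Q| = 26.
|(P ∪ Q) ∩ R| = 3.8333.
|(P ∪ Q) △ R| = 26 + 48 − 7.6667 = 66.33.

66.33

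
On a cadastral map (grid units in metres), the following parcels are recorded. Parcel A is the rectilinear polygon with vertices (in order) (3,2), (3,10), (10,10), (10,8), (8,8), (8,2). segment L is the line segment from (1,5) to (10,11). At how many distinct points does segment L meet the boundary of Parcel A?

2

The segment meets the boundary at (8.5,10), (3,6.333).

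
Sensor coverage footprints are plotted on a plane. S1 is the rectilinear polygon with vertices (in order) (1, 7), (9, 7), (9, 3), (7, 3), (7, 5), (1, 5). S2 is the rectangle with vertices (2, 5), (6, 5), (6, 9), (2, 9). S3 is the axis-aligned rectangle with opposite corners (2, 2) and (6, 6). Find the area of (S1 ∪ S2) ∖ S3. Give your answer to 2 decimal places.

24.00

|S1 ∪ S2| = 28.
|(S1 ∪ S2) ∩ S3| = 4.
|(S1 ∪ S2) ∖ S3| = 28 − 4 = 24.00.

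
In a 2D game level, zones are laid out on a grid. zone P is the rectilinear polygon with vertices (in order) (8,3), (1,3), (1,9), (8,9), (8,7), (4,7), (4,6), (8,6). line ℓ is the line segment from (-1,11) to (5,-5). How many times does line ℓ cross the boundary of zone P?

The segment meets the boundary at (2,3), (1,5.667).

2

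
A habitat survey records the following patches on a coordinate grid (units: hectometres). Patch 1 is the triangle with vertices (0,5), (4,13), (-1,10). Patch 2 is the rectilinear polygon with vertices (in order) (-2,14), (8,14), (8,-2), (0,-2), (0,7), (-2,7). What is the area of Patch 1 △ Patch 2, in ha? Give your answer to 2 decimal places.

128.80

|Patch 1| = 14, |Patch 2| = 142, |Patch 1∩Patch 2| = 13.6.
|Patch 1 △ Patch 2| = |Patch 1| + |Patch 2| − 2·|Patch 1∩Patch 2| = 14 + 142 − 27.2 = 128.80.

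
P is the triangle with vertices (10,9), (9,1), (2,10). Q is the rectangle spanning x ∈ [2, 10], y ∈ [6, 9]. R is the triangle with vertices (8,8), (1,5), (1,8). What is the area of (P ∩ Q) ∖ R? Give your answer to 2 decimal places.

|P ∩ Q| = 17.6042.
|(P ∩ Q) ∩ R| = 3.1746.
|(P ∩ Q) ∖ R| = 17.6042 − 3.1746 = 14.43.

14.43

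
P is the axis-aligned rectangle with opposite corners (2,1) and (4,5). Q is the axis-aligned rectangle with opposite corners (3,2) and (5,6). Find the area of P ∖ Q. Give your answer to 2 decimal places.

|P∩Q|: x∈[3,4], y∈[2,5] → 1·3 = 3.
|P| = 8.
|P ∖ Q| = |P| − |P∩Q| = 8 − 3 = 5.00.

5.00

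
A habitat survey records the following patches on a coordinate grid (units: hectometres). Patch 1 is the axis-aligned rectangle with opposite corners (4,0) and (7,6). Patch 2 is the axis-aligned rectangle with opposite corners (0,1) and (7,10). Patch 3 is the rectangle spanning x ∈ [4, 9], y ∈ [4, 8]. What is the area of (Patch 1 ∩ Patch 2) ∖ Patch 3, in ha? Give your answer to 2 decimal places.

9.00

|Patch 1 ∩ Patch 2| = 15.
|(Patch 1 ∩ Patch 2) ∩ Patch 3| = 6.
|(Patch 1 ∩ Patch 2) ∖ Patch 3| = 15 − 6 = 9.00.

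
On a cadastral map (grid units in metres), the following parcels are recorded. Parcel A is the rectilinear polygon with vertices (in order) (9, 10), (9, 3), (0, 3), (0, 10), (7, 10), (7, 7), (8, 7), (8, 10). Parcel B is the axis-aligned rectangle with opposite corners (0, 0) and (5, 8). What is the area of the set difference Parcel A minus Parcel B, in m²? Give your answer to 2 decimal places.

|Parcel A| = 60, |Parcel A∩Parcel B| = 25.
|Parcel A ∖ Parcel B| = |Parcel A| − |Parcel A∩Parcel B| = 60 − 25 = 35.00.

35.00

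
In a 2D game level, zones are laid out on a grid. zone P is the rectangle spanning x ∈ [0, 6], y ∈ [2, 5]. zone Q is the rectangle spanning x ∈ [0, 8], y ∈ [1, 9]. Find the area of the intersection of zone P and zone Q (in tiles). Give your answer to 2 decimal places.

18.00

|zone P∩zone Q|: x∈[0,6], y∈[2,5] → 6·3 = 18.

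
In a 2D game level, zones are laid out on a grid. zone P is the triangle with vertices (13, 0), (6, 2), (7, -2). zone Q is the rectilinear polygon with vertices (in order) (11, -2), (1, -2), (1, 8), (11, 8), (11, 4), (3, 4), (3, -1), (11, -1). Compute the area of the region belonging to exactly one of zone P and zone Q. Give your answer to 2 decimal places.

|zone P| = 13, |zone Q| = 60, |zone P∩zone Q| = 1.625.
|zone P △ zone Q| = |zone P| + |zone Q| − 2·|zone P∩zone Q| = 13 + 60 − 3.25 = 69.75.

69.75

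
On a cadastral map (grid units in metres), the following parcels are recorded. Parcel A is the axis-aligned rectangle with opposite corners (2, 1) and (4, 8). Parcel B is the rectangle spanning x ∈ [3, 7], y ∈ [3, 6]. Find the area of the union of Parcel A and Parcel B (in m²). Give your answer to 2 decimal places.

23.00

By inclusion–exclusion:
Individual areas: |Parcel A| = 14, |Parcel B| = 12.
|Parcel A∩Parcel B|: x∈[3,4], y∈[3,6] → 1·3 = 3.
|Parcel A ∪ Parcel B| = 26 − 3 = 23.00.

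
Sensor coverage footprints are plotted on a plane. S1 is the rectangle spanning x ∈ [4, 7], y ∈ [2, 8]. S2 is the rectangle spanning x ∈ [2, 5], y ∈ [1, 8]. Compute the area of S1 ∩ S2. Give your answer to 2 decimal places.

6.00

|S1∩S2|: x∈[4,5], y∈[2,8] → 1·6 = 6.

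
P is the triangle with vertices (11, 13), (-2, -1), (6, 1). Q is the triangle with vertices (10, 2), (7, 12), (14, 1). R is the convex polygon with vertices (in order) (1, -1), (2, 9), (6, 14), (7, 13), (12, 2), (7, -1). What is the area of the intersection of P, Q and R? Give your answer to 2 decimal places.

1.95

The intersection is the polygon with vertices (8.591,9.5), (9.087,8.409), (8.5,7), (7.75,9.5), (8.249,10.037).
By the shoelace formula its area is 1.95.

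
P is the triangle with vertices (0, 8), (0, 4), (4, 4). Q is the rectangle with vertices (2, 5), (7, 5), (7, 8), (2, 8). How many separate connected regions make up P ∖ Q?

1

P ∖ Q is a single connected region.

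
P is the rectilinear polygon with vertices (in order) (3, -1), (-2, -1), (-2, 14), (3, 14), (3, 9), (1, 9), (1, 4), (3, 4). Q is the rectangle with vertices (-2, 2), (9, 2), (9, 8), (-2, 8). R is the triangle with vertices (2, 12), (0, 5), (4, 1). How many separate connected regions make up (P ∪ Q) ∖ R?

(P ∪ Q) ∖ R splits into 2 disjoint pieces (area 58.6461, area 34.3636).

2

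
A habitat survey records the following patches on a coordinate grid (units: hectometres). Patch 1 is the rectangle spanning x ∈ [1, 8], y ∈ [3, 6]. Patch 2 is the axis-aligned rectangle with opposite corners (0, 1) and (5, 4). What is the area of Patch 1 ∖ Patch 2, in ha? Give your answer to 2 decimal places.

17.00

|Patch 1∩Patch 2|: x∈[1,5], y∈[3,4] → 4·1 = 4.
|Patch 1| = 21.
|Patch 1 ∖ Patch 2| = |Patch 1| − |Patch 1∩Patch 2| = 21 − 4 = 17.00.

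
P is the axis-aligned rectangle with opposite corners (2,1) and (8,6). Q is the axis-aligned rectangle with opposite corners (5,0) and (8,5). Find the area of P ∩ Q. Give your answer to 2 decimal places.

|P∩Q|: x∈[5,8], y∈[1,5] → 3·4 = 12.

12.00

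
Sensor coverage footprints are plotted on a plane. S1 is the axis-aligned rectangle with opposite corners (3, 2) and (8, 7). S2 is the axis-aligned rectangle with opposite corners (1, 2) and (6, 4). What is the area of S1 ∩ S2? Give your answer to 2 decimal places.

6.00

|S1∩S2|: x∈[3,6], y∈[2,4] → 3·2 = 6.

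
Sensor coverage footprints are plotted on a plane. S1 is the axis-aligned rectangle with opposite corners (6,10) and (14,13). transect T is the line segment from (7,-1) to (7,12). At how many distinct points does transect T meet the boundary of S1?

1

The segment meets the boundary at (7,10).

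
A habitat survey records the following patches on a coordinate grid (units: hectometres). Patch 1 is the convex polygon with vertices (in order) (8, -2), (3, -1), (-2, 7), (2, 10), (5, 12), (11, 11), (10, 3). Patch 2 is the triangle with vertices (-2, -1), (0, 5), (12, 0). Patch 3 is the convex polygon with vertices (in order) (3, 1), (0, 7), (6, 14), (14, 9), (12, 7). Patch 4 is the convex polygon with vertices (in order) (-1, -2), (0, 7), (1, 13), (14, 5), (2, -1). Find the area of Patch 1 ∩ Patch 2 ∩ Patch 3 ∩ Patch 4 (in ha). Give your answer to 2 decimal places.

The intersection is the polygon with vertices (3,1), (1.263,4.474), (5.538,2.692).
By the shoelace formula its area is 5.88.

5.88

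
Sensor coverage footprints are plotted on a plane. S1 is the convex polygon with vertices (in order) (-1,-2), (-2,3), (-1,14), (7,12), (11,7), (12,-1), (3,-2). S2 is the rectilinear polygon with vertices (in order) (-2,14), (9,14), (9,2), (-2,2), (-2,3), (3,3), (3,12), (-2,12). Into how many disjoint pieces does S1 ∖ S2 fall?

2

S1 ∖ S2 splits into 2 disjoint pieces (area 62.6, area 41.3182).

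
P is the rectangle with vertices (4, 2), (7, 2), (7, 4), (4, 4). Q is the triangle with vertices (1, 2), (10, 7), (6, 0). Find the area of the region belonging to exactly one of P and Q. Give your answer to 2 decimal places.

15.70

|P| = 6, |Q| = 21.5, |P∩Q| = 5.9.
|P △ Q| = |P| + |Q| − 2·|P∩Q| = 6 + 21.5 − 11.8 = 15.70.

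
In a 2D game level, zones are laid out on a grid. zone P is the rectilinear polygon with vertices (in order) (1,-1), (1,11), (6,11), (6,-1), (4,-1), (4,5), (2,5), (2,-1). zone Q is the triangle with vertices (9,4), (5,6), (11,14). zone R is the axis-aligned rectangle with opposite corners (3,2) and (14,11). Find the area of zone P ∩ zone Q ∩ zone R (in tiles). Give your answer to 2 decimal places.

0.92

The intersection is the polygon with vertices (5,6), (6,7.333), (6,5.5).
By the shoelace formula its area is 0.92.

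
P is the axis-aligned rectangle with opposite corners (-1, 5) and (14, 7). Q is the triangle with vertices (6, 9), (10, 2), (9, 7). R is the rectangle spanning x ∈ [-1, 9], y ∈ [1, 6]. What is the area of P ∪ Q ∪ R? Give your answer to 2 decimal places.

73.08

By inclusion–exclusion:
Individual areas: |P| = 30, |Q| = 6.5, |R| = 50.
|P∩Q| = 2.9714.
|P∩R|: x∈[-1,9], y∈[5,6] → 10·1 = 10.
|Q∩R| = 1.4464.
|P∩Q∩R| = 1.
|P ∪ Q ∪ R| = 86.5 − 14.4179 + 1 = 73.08.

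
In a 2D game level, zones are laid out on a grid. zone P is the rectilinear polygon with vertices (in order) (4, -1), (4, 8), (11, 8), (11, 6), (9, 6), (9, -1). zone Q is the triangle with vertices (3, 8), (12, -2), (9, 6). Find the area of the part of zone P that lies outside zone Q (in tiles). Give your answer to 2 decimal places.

|zone P| = 49, |zone P∩zone Q| = 13.6111.
|zone P ∖ zone Q| = |zone P| − |zone P∩zone Q| = 49 − 13.6111 = 35.39.

35.39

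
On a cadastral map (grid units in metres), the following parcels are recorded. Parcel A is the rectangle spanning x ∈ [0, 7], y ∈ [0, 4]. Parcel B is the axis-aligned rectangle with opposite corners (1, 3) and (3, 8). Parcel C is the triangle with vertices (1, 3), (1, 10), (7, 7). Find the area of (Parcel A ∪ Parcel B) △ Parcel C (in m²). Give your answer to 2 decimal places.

|Parcel A ∪ Parcel B| = 36.
|(Parcel A ∪ Parcel B) ∩ Parcel C| = 8.6667.
|(Parcel A ∪ Parcel B) △ Parcel C| = 36 + 21 − 17.3333 = 39.67.

39.67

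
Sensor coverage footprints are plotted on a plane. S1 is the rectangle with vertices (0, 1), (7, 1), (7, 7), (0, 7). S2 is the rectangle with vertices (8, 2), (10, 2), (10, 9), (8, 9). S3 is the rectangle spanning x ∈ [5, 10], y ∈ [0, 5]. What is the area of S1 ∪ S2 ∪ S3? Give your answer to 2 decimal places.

By inclusion–exclusion:
Individual areas: |S1| = 42, |S2| = 14, |S3| = 25.
|S1∩S2| = 0 (no overlap).
|S1∩S3|: x∈[5,7], y∈[1,5] → 2·4 = 8.
|S2∩S3|: x∈[8,10], y∈[2,5] → 2·3 = 6.
|S1∩S2∩S3| = 0.
|S1 ∪ S2 ∪ S3| = 81 − 14 + 0 = 67.00.

67.00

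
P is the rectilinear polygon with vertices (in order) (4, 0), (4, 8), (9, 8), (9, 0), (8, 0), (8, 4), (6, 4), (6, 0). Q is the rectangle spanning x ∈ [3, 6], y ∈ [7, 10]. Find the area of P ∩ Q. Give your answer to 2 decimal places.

2.00

The intersection is the polygon with vertices (4,8), (6,8), (6,7), (4,7).
By the shoelace formula its area is 2.00.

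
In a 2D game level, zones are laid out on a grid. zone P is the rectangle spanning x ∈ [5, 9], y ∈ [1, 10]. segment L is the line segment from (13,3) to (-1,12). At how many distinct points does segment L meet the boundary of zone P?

2

The segment meets the boundary at (5,8.143), (9,5.571).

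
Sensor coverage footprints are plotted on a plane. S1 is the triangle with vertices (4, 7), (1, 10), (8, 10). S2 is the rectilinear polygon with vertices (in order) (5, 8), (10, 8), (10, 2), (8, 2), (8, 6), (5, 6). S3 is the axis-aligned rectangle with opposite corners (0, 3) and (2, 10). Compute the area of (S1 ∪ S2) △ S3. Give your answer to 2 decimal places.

|S1 ∪ S2| = 28.4583.
|(S1 ∪ S2) ∩ S3| = 0.5.
|(S1 ∪ S2) △ S3| = 28.4583 + 14 − 1 = 41.46.

41.46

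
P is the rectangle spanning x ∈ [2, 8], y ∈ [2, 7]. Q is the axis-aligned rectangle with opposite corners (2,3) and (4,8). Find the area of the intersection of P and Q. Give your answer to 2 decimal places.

|P∩Q|: x∈[2,4], y∈[3,7] → 2·4 = 8.

8.00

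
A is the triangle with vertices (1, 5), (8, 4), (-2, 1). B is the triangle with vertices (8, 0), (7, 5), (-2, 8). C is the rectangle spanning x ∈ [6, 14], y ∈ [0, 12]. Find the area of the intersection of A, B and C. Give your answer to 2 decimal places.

The intersection is the polygon with vertices (7.245,3.774), (6,3.4), (6,4.286), (7.176,4.118).
By the shoelace formula its area is 0.75.

0.75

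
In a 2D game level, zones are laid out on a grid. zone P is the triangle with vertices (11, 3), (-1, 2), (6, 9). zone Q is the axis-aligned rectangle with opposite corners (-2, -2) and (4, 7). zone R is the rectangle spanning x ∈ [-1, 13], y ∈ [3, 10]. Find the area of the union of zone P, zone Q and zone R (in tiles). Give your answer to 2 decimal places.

By inclusion–exclusion:
Individual areas: |zone P| = 38.5, |zone Q| = 54, |zone R| = 98.
|zone P∩zone Q| = 11.4583.
|zone P∩zone R| = 33.
|zone Q∩zone R|: x∈[-1,4], y∈[3,7] → 5·4 = 20.
|zone P∩zone Q∩zone R| = 8.
|zone P ∪ zone Q ∪ zone R| = 190.5 − 64.4583 + 8 = 134.04.

134.04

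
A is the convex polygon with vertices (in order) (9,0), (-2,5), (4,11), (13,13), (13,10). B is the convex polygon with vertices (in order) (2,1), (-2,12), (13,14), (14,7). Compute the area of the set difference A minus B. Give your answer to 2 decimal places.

|A| = 108.5, |A∩B| = 88.6904.
|A ∖ B| = |A| − |A∩B| = 108.5 − 88.6904 = 19.81.

19.81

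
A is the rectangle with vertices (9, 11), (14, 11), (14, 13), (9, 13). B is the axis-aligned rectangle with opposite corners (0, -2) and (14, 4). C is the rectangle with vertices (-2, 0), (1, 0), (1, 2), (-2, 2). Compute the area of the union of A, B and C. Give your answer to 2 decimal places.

By inclusion–exclusion:
Individual areas: |A| = 10, |B| = 84, |C| = 6.
|A∩B| = 0 (no overlap).
|A∩C| = 0 (no overlap).
|B∩C|: x∈[0,1], y∈[0,2] → 1·2 = 2.
|A∩B∩C| = 0.
|A ∪ B ∪ C| = 100 − 2 + 0 = 98.00.

98.00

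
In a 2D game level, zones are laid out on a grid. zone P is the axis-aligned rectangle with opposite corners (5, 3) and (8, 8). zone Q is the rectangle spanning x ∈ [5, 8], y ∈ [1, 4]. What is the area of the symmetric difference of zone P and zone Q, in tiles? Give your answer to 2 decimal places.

|zone P∩zone Q|: x∈[5,8], y∈[3,4] → 3·1 = 3.
|zone P △ zone Q| = |zone P| + |zone Q| − 2·|zone P∩zone Q| = 15 + 9 − 6 = 18.00.

18.00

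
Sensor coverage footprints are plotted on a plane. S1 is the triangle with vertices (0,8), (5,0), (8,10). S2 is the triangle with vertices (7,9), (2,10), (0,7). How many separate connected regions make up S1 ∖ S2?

S1 ∖ S2 splits into 2 disjoint pieces (area 0.2387, area 31.7652).

2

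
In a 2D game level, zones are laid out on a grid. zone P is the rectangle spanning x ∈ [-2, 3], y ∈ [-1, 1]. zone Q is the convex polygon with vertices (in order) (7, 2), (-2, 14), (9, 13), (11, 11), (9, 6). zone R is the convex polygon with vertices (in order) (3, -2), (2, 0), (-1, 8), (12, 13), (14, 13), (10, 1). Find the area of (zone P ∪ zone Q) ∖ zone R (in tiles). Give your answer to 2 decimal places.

38.14

|zone P ∪ zone Q| = 85.5.
|(zone P ∪ zone Q) ∩ zone R| = 47.3591.
|(zone P ∪ zone Q) ∖ zone R| = 85.5 − 47.3591 = 38.14.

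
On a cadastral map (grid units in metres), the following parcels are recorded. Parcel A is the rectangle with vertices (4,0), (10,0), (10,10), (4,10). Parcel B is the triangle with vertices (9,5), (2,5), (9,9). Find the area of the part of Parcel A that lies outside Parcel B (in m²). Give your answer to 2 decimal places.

47.14

|Parcel A| = 60, |Parcel A∩Parcel B| = 12.8571.
|Parcel A ∖ Parcel B| = |Parcel A| − |Parcel A∩Parcel B| = 60 − 12.8571 = 47.14.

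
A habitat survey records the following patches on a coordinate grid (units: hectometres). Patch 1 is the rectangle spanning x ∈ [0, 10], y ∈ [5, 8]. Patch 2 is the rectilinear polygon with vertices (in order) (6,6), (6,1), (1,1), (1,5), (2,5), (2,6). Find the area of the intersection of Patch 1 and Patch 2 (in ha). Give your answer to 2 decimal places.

4.00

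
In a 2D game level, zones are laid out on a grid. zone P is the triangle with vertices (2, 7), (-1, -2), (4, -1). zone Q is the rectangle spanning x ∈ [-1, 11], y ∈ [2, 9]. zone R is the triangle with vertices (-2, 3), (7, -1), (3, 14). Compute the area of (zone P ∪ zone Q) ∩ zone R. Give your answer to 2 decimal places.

|zone P ∪ zone Q| = 97.7083.
|(zone P ∪ zone Q) ∩ zone R| = 42.49.

42.49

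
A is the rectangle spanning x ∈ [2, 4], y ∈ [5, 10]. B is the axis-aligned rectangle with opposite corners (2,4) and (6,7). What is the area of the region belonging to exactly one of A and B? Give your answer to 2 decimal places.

|A∩B|: x∈[2,4], y∈[5,7] → 2·2 = 4.
|A △ B| = |A| + |B| − 2·|A∩B| = 10 + 12 − 8 = 14.00.

14.00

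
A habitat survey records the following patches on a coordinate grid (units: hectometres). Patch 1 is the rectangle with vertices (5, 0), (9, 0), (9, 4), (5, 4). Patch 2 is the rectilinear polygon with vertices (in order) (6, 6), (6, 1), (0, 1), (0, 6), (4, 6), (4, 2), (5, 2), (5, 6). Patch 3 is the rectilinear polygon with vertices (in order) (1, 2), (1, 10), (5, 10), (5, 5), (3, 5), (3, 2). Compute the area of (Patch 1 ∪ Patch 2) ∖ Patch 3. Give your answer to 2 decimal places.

|Patch 1 ∪ Patch 2| = 39.
|(Patch 1 ∪ Patch 2) ∩ Patch 3| = 9.
|(Patch 1 ∪ Patch 2) ∖ Patch 3| = 39 − 9 = 30.00.

30.00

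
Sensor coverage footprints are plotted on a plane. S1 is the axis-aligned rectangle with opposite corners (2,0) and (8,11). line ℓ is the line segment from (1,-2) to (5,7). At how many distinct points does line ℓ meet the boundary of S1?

1

The segment meets the boundary at (2,0.25).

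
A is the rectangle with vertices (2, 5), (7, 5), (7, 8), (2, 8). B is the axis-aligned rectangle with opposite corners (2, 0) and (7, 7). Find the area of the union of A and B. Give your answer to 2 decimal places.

40.00

By inclusion–exclusion:
Individual areas: |A| = 15, |B| = 35.
|A∩B|: x∈[2,7], y∈[5,7] → 5·2 = 10.
|A ∪ B| = 50 − 10 = 40.00.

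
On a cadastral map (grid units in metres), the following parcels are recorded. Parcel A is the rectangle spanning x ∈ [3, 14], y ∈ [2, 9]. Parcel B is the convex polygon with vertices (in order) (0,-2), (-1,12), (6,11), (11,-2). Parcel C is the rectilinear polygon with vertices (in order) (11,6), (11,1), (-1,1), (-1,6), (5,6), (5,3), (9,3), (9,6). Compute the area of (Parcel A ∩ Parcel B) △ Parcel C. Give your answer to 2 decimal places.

|Parcel A ∩ Parcel B| = 35.8077.
|(Parcel A ∩ Parcel B) ∩ Parcel C| = 12.2769.
|(Parcel A ∩ Parcel B) △ Parcel C| = 35.8077 + 48 − 24.5538 = 59.25.

59.25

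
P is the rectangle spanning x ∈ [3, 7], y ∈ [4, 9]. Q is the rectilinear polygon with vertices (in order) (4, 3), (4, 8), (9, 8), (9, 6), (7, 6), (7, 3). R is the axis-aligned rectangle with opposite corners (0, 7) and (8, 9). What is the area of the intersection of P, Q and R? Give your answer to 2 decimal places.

3.00

The intersection is the polygon with vertices (4,8), (7,8), (7,7), (4,7).
By the shoelace formula its area is 3.00.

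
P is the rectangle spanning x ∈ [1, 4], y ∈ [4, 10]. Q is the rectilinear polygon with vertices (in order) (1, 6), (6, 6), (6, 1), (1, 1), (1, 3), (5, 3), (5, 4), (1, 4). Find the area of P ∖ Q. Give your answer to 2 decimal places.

12.00

|P| = 18, |P∩Q| = 6.
|P ∖ Q| = |P| − |P∩Q| = 18 − 6 = 12.00.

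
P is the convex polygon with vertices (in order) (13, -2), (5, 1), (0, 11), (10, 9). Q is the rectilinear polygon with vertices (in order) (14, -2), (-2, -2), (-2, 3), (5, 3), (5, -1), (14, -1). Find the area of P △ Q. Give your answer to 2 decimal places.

|P| = 84.5, |Q| = 44, |P∩Q| = 2.197.
|P △ Q| = |P| + |Q| − 2·|P∩Q| = 84.5 + 44 − 4.3939 = 124.11.

124.11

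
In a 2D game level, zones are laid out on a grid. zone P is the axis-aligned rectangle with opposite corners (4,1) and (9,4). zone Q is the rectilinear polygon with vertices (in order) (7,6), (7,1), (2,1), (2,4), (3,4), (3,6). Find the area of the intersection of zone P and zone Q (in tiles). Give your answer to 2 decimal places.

9.00

The intersection is the polygon with vertices (4,4), (7,4), (7,1), (4,1).
By the shoelace formula its area is 9.00.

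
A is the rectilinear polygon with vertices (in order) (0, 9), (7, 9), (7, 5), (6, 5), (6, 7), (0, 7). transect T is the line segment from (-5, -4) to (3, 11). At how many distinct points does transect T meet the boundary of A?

2

The segment meets the boundary at (1.933,9), (0.867,7).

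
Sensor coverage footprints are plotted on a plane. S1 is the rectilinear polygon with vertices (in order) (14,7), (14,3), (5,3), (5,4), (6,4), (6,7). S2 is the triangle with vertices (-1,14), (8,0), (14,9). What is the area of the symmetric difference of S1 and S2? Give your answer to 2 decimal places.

|S1| = 33, |S2| = 82.5, |S1∩S2| = 21.5833.
|S1 △ S2| = |S1| + |S2| − 2·|S1∩S2| = 33 + 82.5 − 43.1667 = 72.33.

72.33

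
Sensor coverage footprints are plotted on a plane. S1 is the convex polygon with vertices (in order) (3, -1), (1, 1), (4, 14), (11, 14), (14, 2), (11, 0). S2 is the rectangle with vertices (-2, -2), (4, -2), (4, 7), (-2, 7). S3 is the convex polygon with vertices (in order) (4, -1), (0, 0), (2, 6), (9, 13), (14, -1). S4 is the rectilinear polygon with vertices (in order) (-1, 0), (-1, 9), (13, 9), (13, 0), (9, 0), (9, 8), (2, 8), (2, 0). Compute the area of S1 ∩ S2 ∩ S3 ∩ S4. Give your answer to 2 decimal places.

2.67

The intersection is the polygon with vertices (1,1), (2,5.333), (2,0).
By the shoelace formula its area is 2.67.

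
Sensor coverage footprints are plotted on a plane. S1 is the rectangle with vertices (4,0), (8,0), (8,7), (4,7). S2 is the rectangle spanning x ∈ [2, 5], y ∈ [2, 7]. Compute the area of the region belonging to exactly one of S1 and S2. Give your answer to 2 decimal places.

33.00

|S1∩S2|: x∈[4,5], y∈[2,7] → 1·5 = 5.
|S1 △ S2| = |S1| + |S2| − 2·|S1∩S2| = 28 + 15 − 10 = 33.00.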